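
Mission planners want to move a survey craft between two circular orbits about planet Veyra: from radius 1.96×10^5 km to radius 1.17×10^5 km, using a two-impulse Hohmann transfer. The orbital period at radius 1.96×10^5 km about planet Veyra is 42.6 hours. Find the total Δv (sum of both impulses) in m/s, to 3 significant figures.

From Kepler's third law T² = 4π²r³/μ at r = 1.96×10^5 km, T = 42.6 hours = 42.6 × 3600 s = 1.5336×10^5 s: μ = 4π²r³/T² = 1.26387×10^7 km³/s².
The Hohmann ellipse has a_t = (r₁ + r₂)/2 = 1.565×10^5 km.
At r₁ the circular-orbit speed is v₁ = √(μ/r₁) = 8.030 km/s.
On the transfer ellipse at r₁, v² = μ(2/r − 1/a) gives v_a = √[μ(2/r₁ − 1/a_t)] = 6.943 km/s.
First burn Δv₁ = |v_a − v₁| = 1.087 km/s.
At r₂, v₂ = √(μ/r₂) = 10.393 km/s.
Transfer-orbit speed at r₂: v_p = √[μ(2/r₂ − 1/a_t)] = 11.631 km/s.
Second burn Δv₂ = |v₂ − v_p| = 1.238 km/s.
Δv = Δv₁ + Δv₂ = 1.087 + 1.238 = 2.325 km/s.

Δv = 2320 m/s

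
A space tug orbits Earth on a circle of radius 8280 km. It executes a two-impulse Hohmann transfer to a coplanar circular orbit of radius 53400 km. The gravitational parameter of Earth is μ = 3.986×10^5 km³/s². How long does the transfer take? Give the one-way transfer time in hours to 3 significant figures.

t = 7.49 hours

Semi-major axis of the transfer orbit: a_t = (8280 + 53400)/2 = 30840 km.
Transfer time t = π√(a_t³/μ) = π√((30840)³ / 3.986×10^5) = 26950 s.
Converting: 26950 s ÷ 3600 s/hour = 7.49 hours.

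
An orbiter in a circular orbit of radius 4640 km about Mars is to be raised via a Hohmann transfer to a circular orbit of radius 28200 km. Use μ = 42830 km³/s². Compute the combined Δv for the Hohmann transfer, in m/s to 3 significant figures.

Δv = 1520 m/s

Semi-major axis of the transfer orbit: a_t = (4640 + 28200)/2 = 16420 km.
Circular speed at r₁: v₁ = √(μ/r₁) = √(42830/4640) = 3.0382 km/s.
Transfer-orbit speed at r₁ (vis-viva): v_p = √[μ(2/r₁ − 1/a_t)] = 3.9816 km/s.
First burn Δv₁ = |v_p − v₁| = 0.9434 km/s.
Circular speed at r₂: v₂ = √(μ/r₂) = 1.2324 km/s.
Transfer-orbit speed at r₂: v_a = √[μ(2/r₂ − 1/a_t)] = 0.65512 km/s.
Second burn Δv₂ = |v₂ − v_a| = 0.5773 km/s.
Total Δv = Δv₁ + Δv₂ = 1.521 km/s.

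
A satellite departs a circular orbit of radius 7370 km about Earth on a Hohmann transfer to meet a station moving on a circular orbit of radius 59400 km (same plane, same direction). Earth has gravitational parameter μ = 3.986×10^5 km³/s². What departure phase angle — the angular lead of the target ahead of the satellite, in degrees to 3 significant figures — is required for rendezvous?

φ = 104°

The Hohmann ellipse has a_t = (r₁ + r₂)/2 = 33385 km.
Transfer time t = π√(a_t³/μ) = 30353 s.
Target angular speed ω₂ = √(μ/r₂³) = 4.3610×10^-5 rad/s.
Angle swept by the target during transfer: ω₂·t = 1.3237 rad = 75.84°.
The satellite traverses 180° on the transfer ellipse, so the target must lead by 180° − 75.84° = 104°.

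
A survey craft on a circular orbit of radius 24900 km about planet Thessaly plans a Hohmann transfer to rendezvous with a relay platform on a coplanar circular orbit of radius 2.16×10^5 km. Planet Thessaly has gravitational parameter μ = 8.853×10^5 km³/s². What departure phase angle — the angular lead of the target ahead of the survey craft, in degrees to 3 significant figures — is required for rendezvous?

φ = 105°

The Hohmann ellipse has a_t = (r₁ + r₂)/2 = 1.2045×10^5 km.
Transfer time t = π√(a_t³/μ) = 1.395773×10^5 s.
The target's mean motion on its circular orbit is ω₂ = √(μ/r₂³) = 9.372698×10^-6 rad/s.
Angle swept by the target during transfer: ω₂·t = 1.30822 rad = 74.96°.
The survey craft traverses 180° on the transfer ellipse, so the target must lead by 180° − 74.96° = 105°.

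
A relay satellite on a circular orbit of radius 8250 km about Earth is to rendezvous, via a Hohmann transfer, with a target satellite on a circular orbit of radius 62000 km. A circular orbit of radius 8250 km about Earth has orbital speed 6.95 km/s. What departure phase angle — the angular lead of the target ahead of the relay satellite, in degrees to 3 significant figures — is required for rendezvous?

From the circular-orbit relation v² = μ/r at r = 8250 km: μ = v²r = (6.95)² × 8250 = 3.98496×10^5 km³/s².
Transfer-ellipse semi-major axis a_t = (r₁ + r₂)/2 = (8250 + 62000)/2 = 35125 km.
The half-period of the transfer ellipse is t = π√(a_t³/μ) = 32761.4 s.
The target's mean motion on its circular orbit is ω₂ = √(μ/r₂³) = 4.08907×10^-5 rad/s.
Angle swept by the target during transfer: ω₂·t = 1.33964 rad = 76.76°.
Arrival is 180° from departure on the ellipse, so φ = 180° − 76.76° = 103°.

φ = 103°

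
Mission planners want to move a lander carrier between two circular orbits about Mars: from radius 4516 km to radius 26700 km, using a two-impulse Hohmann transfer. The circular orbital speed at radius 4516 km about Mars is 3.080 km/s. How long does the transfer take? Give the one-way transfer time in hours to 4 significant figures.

t = 8.221 hours

From the circular-orbit relation v² = μ/r at r = 4516 km: μ = v²r = (3.080)² × 4516 = 42840.6 km³/s².
Semi-major axis of the transfer orbit: a_t = (4516 + 26700)/2 = 15608 km.
Transfer time t = π√(a_t³/μ) = π√((15608)³ / 42840.6) = 29597 s.
Converting: 29597 s ÷ 3600 s/hour = 8.221 hours.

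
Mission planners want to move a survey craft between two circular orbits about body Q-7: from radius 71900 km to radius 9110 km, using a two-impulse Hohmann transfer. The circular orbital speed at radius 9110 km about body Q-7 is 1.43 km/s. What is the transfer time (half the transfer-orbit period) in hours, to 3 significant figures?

t = 52.1 hours

From the circular-orbit relation v² = μ/r at r = 9110 km: μ = v²r = (1.43)² × 9110 = 18629.0 km³/s².
The Hohmann ellipse has a_t = (r₁ + r₂)/2 = 40505 km.
Transfer time t = π√(a_t³/μ) = π√((40505)³ / 18629.0) = 1.876×10^5 s.
Converting: 1.876×10^5 s ÷ 3600 s/hour = 52.1 hours.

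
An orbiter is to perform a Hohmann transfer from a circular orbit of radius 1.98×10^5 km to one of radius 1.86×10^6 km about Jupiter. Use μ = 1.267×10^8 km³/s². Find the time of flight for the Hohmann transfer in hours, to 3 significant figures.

The Hohmann ellipse has a_t = (r₁ + r₂)/2 = 1.029×10^6 km.
Transfer time t = π√(a_t³/μ) = π√((1.029×10^6)³ / 1.267×10^8) = 2.913×10^5 s.
Converting: 2.913×10^5 s ÷ 3600 s/hour = 80.9 hours.

t = 80.9 hours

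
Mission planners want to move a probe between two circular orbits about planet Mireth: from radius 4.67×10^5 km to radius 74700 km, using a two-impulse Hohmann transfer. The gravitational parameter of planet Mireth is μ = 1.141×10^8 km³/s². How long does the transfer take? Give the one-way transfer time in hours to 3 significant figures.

Transfer-ellipse semi-major axis a_t = (r₁ + r₂)/2 = (4.670×10^5 + 74700)/2 = 2.7085×10^5 km.
Transfer time t = π√(a_t³/μ) = π√((2.7085×10^5)³ / 1.141×10^8) = 41460 s.
Converting: 41460 s ÷ 3600 s/hour = 11.5 hours.

t = 11.5 hours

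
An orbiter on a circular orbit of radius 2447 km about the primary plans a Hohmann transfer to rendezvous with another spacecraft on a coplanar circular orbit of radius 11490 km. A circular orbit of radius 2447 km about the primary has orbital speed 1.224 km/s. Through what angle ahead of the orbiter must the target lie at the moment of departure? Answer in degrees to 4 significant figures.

From the circular-orbit relation v² = μ/r at r = 2447 km: μ = v²r = (1.224)² × 2447 = 3666.04 km³/s².
Transfer-ellipse semi-major axis a_t = (r₁ + r₂)/2 = (2447 + 11490)/2 = 6968.5 km.
The half-period of the transfer ellipse is t = π√(a_t³/μ) = 30183 s.
The target's mean motion on its circular orbit is ω₂ = √(μ/r₂³) = 4.9161×10^-5 rad/s.
Angle swept by the target during transfer: ω₂·t = 1.4838 rad = 85.02°.
The orbiter traverses 180° on the transfer ellipse, so the target must lead by 180° − 85.02° = 94.98°.

φ = 94.98°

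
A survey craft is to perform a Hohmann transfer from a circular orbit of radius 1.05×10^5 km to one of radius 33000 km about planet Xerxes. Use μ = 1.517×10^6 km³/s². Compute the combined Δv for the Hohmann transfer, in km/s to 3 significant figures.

Δv = 2.76 km/s

Transfer-ellipse semi-major axis a_t = (r₁ + r₂)/2 = (1.050×10^5 + 33000)/2 = 69000 km.
Circular speed at r₁: v₁ = √(μ/r₁) = √(1.517×10^6/1.050×10^5) = 3.801 km/s.
Transfer-orbit speed at r₁ (v² = μ(2/r − 1/a)): v_a = √[μ(2/r₁ − 1/a_t)] = 2.629 km/s.
First burn Δv₁ = |v_a − v₁| = 1.172 km/s.
Circular speed at r₂: v₂ = √(μ/r₂) = 6.780 km/s.
Transfer-orbit speed at r₂: v_p = √[μ(2/r₂ − 1/a_t)] = 8.364 km/s.
Second burn Δv₂ = |v₂ − v_p| = 1.584 km/s.
Δv = Δv₁ + Δv₂ = 1.172 + 1.584 = 2.756 km/s.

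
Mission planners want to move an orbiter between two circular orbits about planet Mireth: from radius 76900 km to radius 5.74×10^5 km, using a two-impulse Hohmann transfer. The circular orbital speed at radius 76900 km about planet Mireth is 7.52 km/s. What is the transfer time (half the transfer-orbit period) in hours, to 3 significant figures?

t = 77.7 hours

From the circular-orbit relation v² = μ/r at r = 76900 km: μ = v²r = (7.52)² × 76900 = 4.34873×10^6 km³/s².
Semi-major axis of the transfer orbit: a_t = (76900 + 5.740×10^5)/2 = 3.2545×10^5 km.
Transfer time t = π√(a_t³/μ) = π√((3.2545×10^5)³ / 4.34873×10^6) = 2.797×10^5 s.
Converting: 2.797×10^5 s ÷ 3600 s/hour = 77.7 hours.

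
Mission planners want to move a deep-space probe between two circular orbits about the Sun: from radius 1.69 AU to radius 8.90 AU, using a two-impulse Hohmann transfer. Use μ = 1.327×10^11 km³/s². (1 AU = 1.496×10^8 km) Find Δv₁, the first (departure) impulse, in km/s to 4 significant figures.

In km: r₁ = 1.69 × 1.496×10^8 = 2.52824×10^8 km; r₂ = 8.90 × 1.496×10^8 = 1.33144×10^9 km.
The Hohmann ellipse has a_t = (r₁ + r₂)/2 = 7.92132×10^8 km.
On the circular orbit at r = 2.52824×10^8 km, v_c = √(μ/r) = 22.910 km/s.
Vis-viva on the transfer ellipse at r = 2.52824×10^8 km gives v_t = √[μ(2/r − 1/a_t)] = 29.702 km/s.
Δv₁ = |v_t − v_c| = |29.702 − 22.910| = 6.792 km/s.

Δv₁ = 6.792 km/s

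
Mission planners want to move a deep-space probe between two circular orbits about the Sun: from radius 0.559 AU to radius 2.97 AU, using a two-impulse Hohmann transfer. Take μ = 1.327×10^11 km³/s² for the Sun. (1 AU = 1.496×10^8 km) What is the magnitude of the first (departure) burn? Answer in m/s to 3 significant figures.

Δv₁ = 11800 m/s

In km: r₁ = 0.559 × 1.496×10^8 = 8.36264×10^7 km; r₂ = 2.97 × 1.496×10^8 = 4.44312×10^8 km.
Semi-major axis of the transfer orbit: a_t = (8.36264×10^7 + 4.44312×10^8)/2 = 2.639692×10^8 km.
On the circular orbit at r = 8.36264×10^7 km, v_c = √(μ/r) = 39.83 km/s.
Vis-viva on the transfer ellipse at r = 8.36264×10^7 km gives v_t = √[μ(2/r − 1/a_t)] = 51.68 km/s.
Δv₁ = |v_t − v_c| = |51.68 − 39.83| = 11.85 km/s.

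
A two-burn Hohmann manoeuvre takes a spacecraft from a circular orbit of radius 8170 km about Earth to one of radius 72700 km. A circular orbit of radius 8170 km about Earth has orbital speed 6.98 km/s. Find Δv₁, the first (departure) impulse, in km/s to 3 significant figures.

Δv₁ = 2.38 km/s

From the circular-orbit relation v² = μ/r at r = 8170 km: μ = v²r = (6.98)² × 8170 = 3.98046×10^5 km³/s².
The Hohmann ellipse has a_t = (r₁ + r₂)/2 = 40435 km.
On the circular orbit at r = 8170 km, v_c = √(μ/r) = 6.980 km/s.
Vis-viva on the transfer ellipse at r = 8170 km gives v_t = √[μ(2/r − 1/a_t)] = 9.359 km/s.
Δv₁ = |v_t − v_c| = |9.359 − 6.980| = 2.379 km/s.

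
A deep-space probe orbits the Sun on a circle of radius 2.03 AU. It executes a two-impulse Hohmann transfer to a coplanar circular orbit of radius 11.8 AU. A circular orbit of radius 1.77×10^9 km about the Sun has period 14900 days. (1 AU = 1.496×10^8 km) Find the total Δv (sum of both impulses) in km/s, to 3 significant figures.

From Kepler's third law T² = 4π²r³/μ at r = 1.77×10^9 km, T = 14900 days = 14900 × 86400 s = 1.28736×10^9 s: μ = 4π²r³/T² = 1.32093×10^11 km³/s².
In km: r₁ = 2.03 × 1.496×10^8 = 3.03688×10^8 km; r₂ = 11.8 × 1.496×10^8 = 1.76528×10^9 km.
The Hohmann ellipse has a_t = (r₁ + r₂)/2 = 1.034484×10^9 km.
At r₁ the circular-orbit speed is v₁ = √(μ/r₁) = 20.856 km/s.
On the transfer ellipse at r₁, vis-viva gives v_p = √[μ(2/r₁ − 1/a_t)] = 27.244 km/s.
First burn Δv₁ = |v_p − v₁| = 6.388 km/s.
Circular speed at r₂: v₂ = √(μ/r₂) = 8.650 km/s.
Transfer-orbit speed at r₂: v_a = √[μ(2/r₂ − 1/a_t)] = 4.687 km/s.
Second burn Δv₂ = |v₂ − v_a| = 3.963 km/s.
Total Δv = Δv₁ + Δv₂ = 10.35 km/s.

Δv = 10.4 km/s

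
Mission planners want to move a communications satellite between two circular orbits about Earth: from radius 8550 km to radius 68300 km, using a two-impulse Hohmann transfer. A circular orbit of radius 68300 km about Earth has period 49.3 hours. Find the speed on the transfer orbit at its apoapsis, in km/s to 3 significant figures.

From Kepler's third law T² = 4π²r³/μ at r = 68300 km, T = 49.3 hours = 49.3 × 3600 s = 1.7748×10^5 s: μ = 4π²r³/T² = 3.99322×10^5 km³/s².
The Hohmann ellipse has a_t = (r₁ + r₂)/2 = 38425 km.
The apoapsis of the transfer ellipse is at r = 68300 km.
From the vis-viva equation, v = √[μ(2/r − 1/a_t)] = 1.141 km/s.

v = 1.14 km/s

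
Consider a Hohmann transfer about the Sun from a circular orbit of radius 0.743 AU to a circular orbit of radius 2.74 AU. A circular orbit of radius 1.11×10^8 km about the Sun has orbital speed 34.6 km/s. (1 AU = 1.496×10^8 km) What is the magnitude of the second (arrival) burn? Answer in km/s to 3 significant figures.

From the circular-orbit relation v² = μ/r at r = 1.11×10^8 km: μ = v²r = (34.6)² × 1.11×10^8 = 1.32885×10^11 km³/s².
In km: r₁ = 0.743 × 1.496×10^8 = 1.111528×10^8 km; r₂ = 2.74 × 1.496×10^8 = 4.09904×10^8 km.
Transfer-ellipse semi-major axis a_t = (r₁ + r₂)/2 = (1.111528×10^8 + 4.09904×10^8)/2 = 2.605284×10^8 km.
Circular speed at r = 4.09904×10^8 km: v_c = √(μ/r) = 18.00514 km/s.
Transfer-orbit speed at the same r (vis-viva, a = a_t): v_t = √[μ(2/r − 1/a_t)] = 11.76059 km/s.
Δv₂ = |v_t − v_c| = |11.76059 − 18.00514| = 6.245 km/s.

Δv₂ = 6.24 km/s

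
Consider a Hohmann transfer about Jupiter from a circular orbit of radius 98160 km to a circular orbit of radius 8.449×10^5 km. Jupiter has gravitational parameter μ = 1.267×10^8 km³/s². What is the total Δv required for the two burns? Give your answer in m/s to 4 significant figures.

Δv = 18820 m/s

Transfer-ellipse semi-major axis a_t = (r₁ + r₂)/2 = (98160 + 8.449×10^5)/2 = 4.7153×10^5 km.
At r₁ the circular-orbit speed is v₁ = √(μ/r₁) = 35.93 km/s.
On the transfer ellipse at r₁, vis-viva equation gives v_p = √[μ(2/r₁ − 1/a_t)] = 48.09 km/s.
First burn Δv₁ = |v_p − v₁| = 12.16 km/s.
At r₂, v₂ = √(μ/r₂) = 12.246 km/s.
Transfer-orbit speed at r₂: v_a = √[μ(2/r₂ − 1/a_t)] = 5.5873 km/s.
Second burn Δv₂ = |v₂ − v_a| = 6.659 km/s.
Δv = Δv₁ + Δv₂ = 12.16 + 6.659 = 18.82 km/s.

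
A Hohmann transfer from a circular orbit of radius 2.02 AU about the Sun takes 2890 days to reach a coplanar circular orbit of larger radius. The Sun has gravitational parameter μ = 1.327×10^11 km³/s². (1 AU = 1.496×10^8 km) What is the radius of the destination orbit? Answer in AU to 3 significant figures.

r₂ = 10.6 AU

In km: r₁ = 2.02 × 1.496×10^8 = 3.02192×10^8 km.
Transfer time t = 2890 days = 2.49696×10^8 s, and t = π√(a_t³/μ).
So a_t = (μ t²/π²)^(1/3) = (1.327×10^11 × (2.49696×10^8)² / π²)^(1/3) = 9.4290×10^8 km.
Since a_t = (r₁ + r₂)/2, r₂ = 2a_t − r₁ = 2×9.4290×10^8 − 3.02192×10^8 = 1.583608×10^9 km.
In AU: r₂ = 1.583608×10^9 / 1.496×10^8 = 10.6 AU.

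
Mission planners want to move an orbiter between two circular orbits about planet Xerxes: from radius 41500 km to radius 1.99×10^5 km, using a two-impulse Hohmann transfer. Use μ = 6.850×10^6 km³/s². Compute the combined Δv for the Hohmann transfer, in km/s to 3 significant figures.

Δv = 6.10 km/s

Transfer-ellipse semi-major axis a_t = (r₁ + r₂)/2 = (41500 + 1.990×10^5)/2 = 1.2025×10^5 km.
At r₁ the circular-orbit speed is v₁ = √(μ/r₁) = 12.85 km/s.
On the transfer ellipse at r₁, vis-viva gives v_p = √[μ(2/r₁ − 1/a_t)] = 16.53 km/s.
First burn Δv₁ = |v_p − v₁| = 3.680 km/s.
At r₂, v₂ = √(μ/r₂) = 5.867 km/s.
Transfer-orbit speed at r₂: v_a = √[μ(2/r₂ − 1/a_t)] = 3.447 km/s.
Second burn Δv₂ = |v₂ − v_a| = 2.420 km/s.
Δv = Δv₁ + Δv₂ = 3.680 + 2.420 = 6.100 km/s.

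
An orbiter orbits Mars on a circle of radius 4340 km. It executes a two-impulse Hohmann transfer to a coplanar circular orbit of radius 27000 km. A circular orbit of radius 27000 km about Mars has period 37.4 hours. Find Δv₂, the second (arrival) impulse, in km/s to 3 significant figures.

Δv₂ = 0.597 km/s

From Kepler's third law T² = 4π²r³/μ at r = 27000 km, T = 37.4 hours = 37.4 × 3600 s = 1.3464×10^5 s: μ = 4π²r³/T² = 42865.0 km³/s².
Transfer-ellipse semi-major axis a_t = (r₁ + r₂)/2 = (4340 + 27000)/2 = 15670 km.
Circular speed at r = 27000 km: v_c = √(μ/r) = 1.260 km/s.
Vis-viva on the transfer ellipse at r = 27000 km gives v_t = √[μ(2/r − 1/a_t)] = 0.6631 km/s.
Δv₂ = |v_t − v_c| = |0.6631 − 1.260| = 0.5969 km/s.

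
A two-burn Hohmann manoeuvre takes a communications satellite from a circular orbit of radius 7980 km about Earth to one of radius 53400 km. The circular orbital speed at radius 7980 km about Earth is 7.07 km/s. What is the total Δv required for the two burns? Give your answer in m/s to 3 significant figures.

From the circular-orbit relation v² = μ/r at r = 7980 km: μ = v²r = (7.07)² × 7980 = 3.98880×10^5 km³/s².
Transfer-ellipse semi-major axis a_t = (r₁ + r₂)/2 = (7980 + 53400)/2 = 30690 km.
At r₁ the circular-orbit speed is v₁ = √(μ/r₁) = 7.070 km/s.
On the transfer ellipse at r₁, vis-viva equation gives v_p = √[μ(2/r₁ − 1/a_t)] = 9.326 km/s.
First burn Δv₁ = |v_p − v₁| = 2.256 km/s.
Circular speed at r₂: v₂ = √(μ/r₂) = 2.733 km/s.
Transfer-orbit speed at r₂: v_a = √[μ(2/r₂ − 1/a_t)] = 1.394 km/s.
Second burn Δv₂ = |v₂ − v_a| = 1.339 km/s.
Total Δv = Δv₁ + Δv₂ = 3.595 km/s.

Δv = 3600 m/s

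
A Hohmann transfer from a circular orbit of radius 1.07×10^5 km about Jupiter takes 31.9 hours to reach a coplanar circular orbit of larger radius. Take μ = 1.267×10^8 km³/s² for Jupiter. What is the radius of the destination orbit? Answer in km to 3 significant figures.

r₂ = 9.99×10^5 km

Transfer time t = 31.9 hours = 1.1484×10^5 s, and t = π√(a_t³/μ).
So a_t = (μ t²/π²)^(1/3) = (1.267×10^8 × (1.1484×10^5)² / π²)^(1/3) = 5.5321×10^5 km.
Since a_t = (r₁ + r₂)/2, r₂ = 2a_t − r₁ = 2×5.5321×10^5 − 1.070×10^5 = 9.9942×10^5 km.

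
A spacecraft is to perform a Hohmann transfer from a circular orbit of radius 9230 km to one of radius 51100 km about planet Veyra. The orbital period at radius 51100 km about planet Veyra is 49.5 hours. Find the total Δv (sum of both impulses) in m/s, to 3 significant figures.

From Kepler's third law T² = 4π²r³/μ at r = 51100 km, T = 49.5 hours = 49.5 × 3600 s = 1.782×10^5 s: μ = 4π²r³/T² = 1.65885×10^5 km³/s².
Transfer-ellipse semi-major axis a_t = (r₁ + r₂)/2 = (9230 + 51100)/2 = 30165 km.
Circular speed at r₁: v₁ = √(μ/r₁) = √(1.65885×10^5/9230) = 4.2394 km/s.
Transfer-orbit speed at r₁ (vis-viva): v_p = √[μ(2/r₁ − 1/a_t)] = 5.5177 km/s.
First burn Δv₁ = |v_p − v₁| = 1.278 km/s.
Circular speed at r₂: v₂ = √(μ/r₂) = 1.80174 km/s.
Transfer-orbit speed at r₂: v_a = √[μ(2/r₂ − 1/a_t)] = 0.996649 km/s.
Second burn Δv₂ = |v₂ − v_a| = 0.8051 km/s.
Total Δv = Δv₁ + Δv₂ = 2.083 km/s.

Δv = 2080 m/s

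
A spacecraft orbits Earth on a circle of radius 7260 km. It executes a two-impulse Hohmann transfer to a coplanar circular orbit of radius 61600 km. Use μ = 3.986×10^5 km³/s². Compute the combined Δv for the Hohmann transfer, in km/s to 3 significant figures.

Δv = 3.88 km/s

The Hohmann ellipse has a_t = (r₁ + r₂)/2 = 34430 km.
Circular speed at r₁: v₁ = √(μ/r₁) = √(3.986×10^5/7260) = 7.410 km/s.
On the transfer ellipse at r₁, vis-viva equation gives v_p = √[μ(2/r₁ − 1/a_t)] = 9.911 km/s.
First burn Δv₁ = |v_p − v₁| = 2.501 km/s.
Circular speed at r₂: v₂ = √(μ/r₂) = 2.544 km/s.
Transfer-orbit speed at r₂: v_a = √[μ(2/r₂ − 1/a_t)] = 1.168 km/s.
Second burn Δv₂ = |v₂ − v_a| = 1.376 km/s.
Total Δv = Δv₁ + Δv₂ = 3.877 km/s.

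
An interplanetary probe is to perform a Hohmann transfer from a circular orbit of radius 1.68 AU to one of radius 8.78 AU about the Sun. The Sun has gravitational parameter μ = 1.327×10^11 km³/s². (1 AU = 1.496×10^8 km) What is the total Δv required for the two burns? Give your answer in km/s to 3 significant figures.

Δv = 11.1 km/s

In km: r₁ = 1.68 × 1.496×10^8 = 2.51328×10^8 km; r₂ = 8.78 × 1.496×10^8 = 1.313488×10^9 km.
The Hohmann ellipse has a_t = (r₁ + r₂)/2 = 7.82408×10^8 km.
Circular speed at r₁: v₁ = √(μ/r₁) = √(1.327×10^11/2.51328×10^8) = 22.978 km/s.
Transfer-orbit speed at r₁ (vis-viva): v_p = √[μ(2/r₁ − 1/a_t)] = 29.772 km/s.
First burn Δv₁ = |v_p − v₁| = 6.794 km/s.
Circular speed at r₂: v₂ = √(μ/r₂) = 10.0513 km/s.
Transfer-orbit speed at r₂: v_a = √[μ(2/r₂ − 1/a_t)] = 5.69674 km/s.
Second burn Δv₂ = |v₂ − v_a| = 4.355 km/s.
Δv = Δv₁ + Δv₂ = 6.794 + 4.355 = 11.15 km/s.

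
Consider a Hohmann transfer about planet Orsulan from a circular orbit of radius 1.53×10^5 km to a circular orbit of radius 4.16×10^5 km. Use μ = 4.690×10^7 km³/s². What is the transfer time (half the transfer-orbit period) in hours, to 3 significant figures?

The Hohmann ellipse has a_t = (r₁ + r₂)/2 = 2.845×10^5 km.
Half the transfer-orbit period gives t = π√(a_t³/μ) = 69610 s.
Converting: 69610 s ÷ 3600 s/hour = 19.3 hours.

t = 19.3 hours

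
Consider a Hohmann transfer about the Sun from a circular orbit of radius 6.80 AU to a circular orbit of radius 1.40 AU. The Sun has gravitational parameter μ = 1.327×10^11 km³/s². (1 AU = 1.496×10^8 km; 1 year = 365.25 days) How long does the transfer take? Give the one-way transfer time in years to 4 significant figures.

t = 4.151 years

In km: r₁ = 6.80 × 1.496×10^8 = 1.01728×10^9 km; r₂ = 1.40 × 1.496×10^8 = 2.0944×10^8 km.
Semi-major axis of the transfer orbit: a_t = (1.01728×10^9 + 2.0944×10^8)/2 = 6.1336×10^8 km.
Half the transfer-orbit period gives t = π√(a_t³/μ) = 1.310×10^8 s.
Converting: 1.310×10^8 s ÷ 3.15576×10^7 s/year (365.25 × 86400) = 4.151 years.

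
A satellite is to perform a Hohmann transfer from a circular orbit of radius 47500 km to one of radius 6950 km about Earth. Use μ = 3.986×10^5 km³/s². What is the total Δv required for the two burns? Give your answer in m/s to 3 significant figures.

Δv = 3860 m/s

Transfer-ellipse semi-major axis a_t = (r₁ + r₂)/2 = (47500 + 6950)/2 = 27225 km.
At r₁ the circular-orbit speed is v₁ = √(μ/r₁) = 2.897 km/s.
Transfer-orbit speed at r₁ (v² = μ(2/r − 1/a)): v_a = √[μ(2/r₁ − 1/a_t)] = 1.464 km/s.
First burn Δv₁ = |v_a − v₁| = 1.433 km/s.
At r₂, v₂ = √(μ/r₂) = 7.5731 km/s.
Transfer-orbit speed at r₂: v_p = √[μ(2/r₂ − 1/a_t)] = 10.003 km/s.
Second burn Δv₂ = |v₂ − v_p| = 2.430 km/s.
Δv = Δv₁ + Δv₂ = 1.433 + 2.430 = 3.863 km/s.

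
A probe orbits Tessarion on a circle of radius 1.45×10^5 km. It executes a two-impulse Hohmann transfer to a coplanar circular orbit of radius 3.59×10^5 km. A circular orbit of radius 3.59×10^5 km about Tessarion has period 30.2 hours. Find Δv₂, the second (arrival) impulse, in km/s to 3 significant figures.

Δv₂ = 5.01 km/s

From Kepler's third law T² = 4π²r³/μ at r = 3.59×10^5 km, T = 30.2 hours = 30.2 × 3600 s = 1.0872×10^5 s: μ = 4π²r³/T² = 1.54534×10^8 km³/s².
The Hohmann ellipse has a_t = (r₁ + r₂)/2 = 2.520×10^5 km.
On the circular orbit at r = 3.590×10^5 km, v_c = √(μ/r) = 20.747 km/s.
Vis-viva on the transfer ellipse at r = 3.590×10^5 km gives v_t = √[μ(2/r − 1/a_t)] = 15.738 km/s.
Δv₂ = |v_t − v_c| = |15.738 − 20.747| = 5.009 km/s.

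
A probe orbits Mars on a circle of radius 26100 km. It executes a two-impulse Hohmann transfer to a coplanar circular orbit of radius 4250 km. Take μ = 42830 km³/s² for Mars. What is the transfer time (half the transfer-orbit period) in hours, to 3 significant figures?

Semi-major axis of the transfer orbit: a_t = (26100 + 4250)/2 = 15175 km.
By Kepler's third law the transfer-orbit period is T = 2π√(a_t³/μ), so t = T/2 = 28380 s.
Converting: 28380 s ÷ 3600 s/hour = 7.88 hours.

t = 7.88 hours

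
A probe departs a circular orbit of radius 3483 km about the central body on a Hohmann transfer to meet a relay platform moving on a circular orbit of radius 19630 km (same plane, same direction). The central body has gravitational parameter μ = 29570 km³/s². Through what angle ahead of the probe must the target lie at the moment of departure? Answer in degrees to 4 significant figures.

φ = 98.69°

The Hohmann ellipse has a_t = (r₁ + r₂)/2 = 11556.5 km.
The half-period of the transfer ellipse is t = π√(a_t³/μ) = 22697 s.
Target angular speed ω₂ = √(μ/r₂³) = 6.2524×10^-5 rad/s.
Angle swept by the target during transfer: ω₂·t = 1.4191 rad = 81.31°.
Arrival is 180° from departure on the ellipse, so φ = 180° − 81.31° = 98.69°.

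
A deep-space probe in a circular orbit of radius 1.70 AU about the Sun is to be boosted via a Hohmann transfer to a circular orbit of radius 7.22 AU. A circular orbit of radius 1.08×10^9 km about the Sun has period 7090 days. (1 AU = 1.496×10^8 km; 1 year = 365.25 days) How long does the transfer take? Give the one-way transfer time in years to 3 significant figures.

From Kepler's third law T² = 4π²r³/μ at r = 1.08×10^9 km, T = 7090 days = 7090 × 86400 s = 6.12576×10^8 s: μ = 4π²r³/T² = 1.32529×10^11 km³/s².
In km: r₁ = 1.70 × 1.496×10^8 = 2.5432×10^8 km; r₂ = 7.22 × 1.496×10^8 = 1.080112×10^9 km.
The Hohmann ellipse has a_t = (r₁ + r₂)/2 = 6.67216×10^8 km.
Half the transfer-orbit period gives t = π√(a_t³/μ) = 1.487×10^8 s.
Converting: 1.487×10^8 s ÷ 3.15576×10^7 s/year (365.25 × 86400) = 4.71 years.

t = 4.71 years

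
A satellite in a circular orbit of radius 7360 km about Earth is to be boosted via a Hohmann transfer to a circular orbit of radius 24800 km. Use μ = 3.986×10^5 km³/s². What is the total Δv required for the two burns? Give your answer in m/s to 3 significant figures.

Δv = 3080 m/s

Transfer-ellipse semi-major axis a_t = (r₁ + r₂)/2 = (7360 + 24800)/2 = 16080 km.
At r₁ the circular-orbit speed is v₁ = √(μ/r₁) = 7.359 km/s.
Transfer-orbit speed at r₁ (vis-viva equation): v_p = √[μ(2/r₁ − 1/a_t)] = 9.139 km/s.
First burn Δv₁ = |v_p − v₁| = 1.780 km/s.
Circular speed at r₂: v₂ = √(μ/r₂) = 4.009 km/s.
Transfer-orbit speed at r₂: v_a = √[μ(2/r₂ − 1/a_t)] = 2.712 km/s.
Second burn Δv₂ = |v₂ − v_a| = 1.297 km/s.
Total Δv = Δv₁ + Δv₂ = 3.077 km/s.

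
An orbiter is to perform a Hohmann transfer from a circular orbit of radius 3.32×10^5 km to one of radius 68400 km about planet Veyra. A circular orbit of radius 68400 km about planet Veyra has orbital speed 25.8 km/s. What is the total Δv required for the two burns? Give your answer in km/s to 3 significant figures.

From the circular-orbit relation v² = μ/r at r = 68400 km: μ = v²r = (25.8)² × 68400 = 4.55298×10^7 km³/s².
Transfer-ellipse semi-major axis a_t = (r₁ + r₂)/2 = (3.320×10^5 + 68400)/2 = 2.002×10^5 km.
Circular speed at r₁: v₁ = √(μ/r₁) = √(4.55298×10^7/3.320×10^5) = 11.711 km/s.
On the transfer ellipse at r₁, vis-viva gives v_a = √[μ(2/r₁ − 1/a_t)] = 6.8450 km/s.
First burn Δv₁ = |v_a − v₁| = 4.866 km/s.
At r₂, v₂ = √(μ/r₂) = 25.800 km/s.
Transfer-orbit speed at r₂: v_p = √[μ(2/r₂ − 1/a_t)] = 33.224 km/s.
Second burn Δv₂ = |v₂ − v_p| = 7.424 km/s.
Δv = Δv₁ + Δv₂ = 4.866 + 7.424 = 12.29 km/s.

Δv = 12.3 km/s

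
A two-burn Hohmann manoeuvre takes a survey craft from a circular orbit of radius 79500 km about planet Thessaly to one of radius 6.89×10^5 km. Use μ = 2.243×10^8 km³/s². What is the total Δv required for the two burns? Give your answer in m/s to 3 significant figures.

Δv = 27800 m/s

Semi-major axis of the transfer orbit: a_t = (79500 + 6.890×10^5)/2 = 3.8425×10^5 km.
At r₁ the circular-orbit speed is v₁ = √(μ/r₁) = 53.12 km/s.
On the transfer ellipse at r₁, v² = μ(2/r − 1/a) gives v_p = √[μ(2/r₁ − 1/a_t)] = 71.13 km/s.
First burn Δv₁ = |v_p − v₁| = 18.01 km/s.
Circular speed at r₂: v₂ = √(μ/r₂) = 18.043 km/s.
Transfer-orbit speed at r₂: v_a = √[μ(2/r₂ − 1/a_t)] = 8.2069 km/s.
Second burn Δv₂ = |v₂ − v_a| = 9.836 km/s.
Δv = Δv₁ + Δv₂ = 18.01 + 9.836 = 27.85 km/s.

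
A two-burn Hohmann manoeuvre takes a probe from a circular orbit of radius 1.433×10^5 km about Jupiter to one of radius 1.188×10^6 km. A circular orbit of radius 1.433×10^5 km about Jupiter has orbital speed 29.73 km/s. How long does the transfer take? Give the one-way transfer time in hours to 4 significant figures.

t = 42.11 hours

From the circular-orbit relation v² = μ/r at r = 1.433×10^5 km: μ = v²r = (29.73)² × 1.433×10^5 = 1.26659×10^8 km³/s².
Transfer-ellipse semi-major axis a_t = (r₁ + r₂)/2 = (1.433×10^5 + 1.188×10^6)/2 = 6.6565×10^5 km.
Transfer time t = π√(a_t³/μ) = π√((6.6565×10^5)³ / 1.26659×10^8) = 1.516×10^5 s.
Converting: 1.516×10^5 s ÷ 3600 s/hour = 42.11 hours.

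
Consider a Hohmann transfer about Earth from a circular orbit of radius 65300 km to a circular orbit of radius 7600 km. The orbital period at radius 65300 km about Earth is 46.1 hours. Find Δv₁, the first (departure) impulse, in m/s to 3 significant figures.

Δv₁ = 1340 m/s

From Kepler's third law T² = 4π²r³/μ at r = 65300 km, T = 46.1 hours = 46.1 × 3600 s = 1.6596×10^5 s: μ = 4π²r³/T² = 3.99110×10^5 km³/s².
Transfer-ellipse semi-major axis a_t = (r₁ + r₂)/2 = (65300 + 7600)/2 = 36450 km.
Circular speed at r = 65300 km: v_c = √(μ/r) = 2.472 km/s.
Vis-viva on the transfer ellipse at r = 65300 km gives v_t = √[μ(2/r − 1/a_t)] = 1.129 km/s.
Δv₁ = |v_t − v_c| = |1.129 − 2.472| = 1.343 km/s.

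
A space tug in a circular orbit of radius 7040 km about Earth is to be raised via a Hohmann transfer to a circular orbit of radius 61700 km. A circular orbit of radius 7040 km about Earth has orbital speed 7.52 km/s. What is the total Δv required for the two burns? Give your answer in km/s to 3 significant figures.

From the circular-orbit relation v² = μ/r at r = 7040 km: μ = v²r = (7.52)² × 7040 = 3.98115×10^5 km³/s².
The Hohmann ellipse has a_t = (r₁ + r₂)/2 = 34370 km.
Circular speed at r₁: v₁ = √(μ/r₁) = √(3.98115×10^5/7040) = 7.52000 km/s.
Transfer-orbit speed at r₁ (vis-viva equation): v_p = √[μ(2/r₁ − 1/a_t)] = 10.0756 km/s.
First burn Δv₁ = |v_p − v₁| = 2.5556 km/s.
Circular speed at r₂: v₂ = √(μ/r₂) = 2.54016 km/s.
Transfer-orbit speed at r₂: v_a = √[μ(2/r₂ − 1/a_t)] = 1.14963 km/s.
Second burn Δv₂ = |v₂ − v_a| = 1.3905 km/s.
Total Δv = Δv₁ + Δv₂ = 3.946 km/s.

Δv = 3.95 km/s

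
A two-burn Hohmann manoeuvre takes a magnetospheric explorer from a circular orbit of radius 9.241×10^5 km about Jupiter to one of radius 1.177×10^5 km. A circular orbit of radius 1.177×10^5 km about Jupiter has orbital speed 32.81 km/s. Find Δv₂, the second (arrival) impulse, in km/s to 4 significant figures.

Δv₂ = 10.89 km/s

From the circular-orbit relation v² = μ/r at r = 1.177×10^5 km: μ = v²r = (32.81)² × 1.177×10^5 = 1.26704×10^8 km³/s².
The Hohmann ellipse has a_t = (r₁ + r₂)/2 = 5.209×10^5 km.
Circular speed at r = 1.177×10^5 km: v_c = √(μ/r) = 32.81 km/s.
Vis-viva on the transfer ellipse at r = 1.177×10^5 km gives v_t = √[μ(2/r − 1/a_t)] = 43.70 km/s.
Δv₂ = |v_t − v_c| = |43.70 − 32.81| = 10.89 km/s.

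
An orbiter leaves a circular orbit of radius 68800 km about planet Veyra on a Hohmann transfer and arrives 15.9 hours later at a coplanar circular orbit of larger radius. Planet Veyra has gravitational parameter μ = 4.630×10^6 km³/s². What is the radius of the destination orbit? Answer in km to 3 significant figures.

Transfer time t = 15.9 hours = 57240 s, and t = π√(a_t³/μ).
So a_t = (μ t²/π²)^(1/3) = (4.630×10^6 × (57240)² / π²)^(1/3) = 1.1541×10^5 km.
Since a_t = (r₁ + r₂)/2, r₂ = 2a_t − r₁ = 2×1.1541×10^5 − 68800 = 1.6202×10^5 km.

r₂ = 1.62×10^5 km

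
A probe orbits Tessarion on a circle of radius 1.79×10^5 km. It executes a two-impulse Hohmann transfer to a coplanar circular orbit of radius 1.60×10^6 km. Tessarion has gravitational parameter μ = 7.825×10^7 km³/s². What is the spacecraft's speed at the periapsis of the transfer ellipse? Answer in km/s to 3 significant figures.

Semi-major axis of the transfer orbit: a_t = (1.790×10^5 + 1.600×10^6)/2 = 8.895×10^5 km.
The periapsis of the transfer ellipse is at r = 1.790×10^5 km.
Applying v² = μ(2/r − 1/a_t): v = 28.04 km/s.

v = 28.0 km/s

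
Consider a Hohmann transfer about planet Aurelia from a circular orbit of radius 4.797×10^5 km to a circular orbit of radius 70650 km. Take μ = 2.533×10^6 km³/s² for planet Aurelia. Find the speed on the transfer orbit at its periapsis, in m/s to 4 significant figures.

v = 7906 m/s

The Hohmann ellipse has a_t = (r₁ + r₂)/2 = 2.75175×10^5 km.
At periapsis, r = 70650 km.
Applying v² = μ(2/r − 1/a_t): v = 7.906 km/s.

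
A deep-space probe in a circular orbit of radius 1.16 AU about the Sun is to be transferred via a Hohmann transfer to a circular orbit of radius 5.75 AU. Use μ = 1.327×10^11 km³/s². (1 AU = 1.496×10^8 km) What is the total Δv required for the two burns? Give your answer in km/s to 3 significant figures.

Δv = 13.2 km/s

In km: r₁ = 1.16 × 1.496×10^8 = 1.73536×10^8 km; r₂ = 5.75 × 1.496×10^8 = 8.602×10^8 km.
Transfer-ellipse semi-major axis a_t = (r₁ + r₂)/2 = (1.73536×10^8 + 8.602×10^8)/2 = 5.16868×10^8 km.
Circular speed at r₁: v₁ = √(μ/r₁) = √(1.327×10^11/1.73536×10^8) = 27.653 km/s.
Transfer-orbit speed at r₁ (vis-viva equation): v_p = √[μ(2/r₁ − 1/a_t)] = 35.674 km/s.
First burn Δv₁ = |v_p − v₁| = 8.0210 km/s.
At r₂, v₂ = √(μ/r₂) = 12.4204 km/s.
Transfer-orbit speed at r₂: v_a = √[μ(2/r₂ − 1/a_t)] = 7.19682 km/s.
Second burn Δv₂ = |v₂ − v_a| = 5.2236 km/s.
Total Δv = Δv₁ + Δv₂ = 13.24 km/s.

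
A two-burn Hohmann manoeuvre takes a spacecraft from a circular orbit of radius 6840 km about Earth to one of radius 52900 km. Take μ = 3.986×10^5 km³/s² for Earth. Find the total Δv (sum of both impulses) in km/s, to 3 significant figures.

Δv = 3.96 km/s

The Hohmann ellipse has a_t = (r₁ + r₂)/2 = 29870 km.
Circular speed at r₁: v₁ = √(μ/r₁) = √(3.986×10^5/6840) = 7.6338 km/s.
On the transfer ellipse at r₁, v² = μ(2/r − 1/a) gives v_p = √[μ(2/r₁ − 1/a_t)] = 10.159 km/s.
First burn Δv₁ = |v_p − v₁| = 2.5252 km/s.
At r₂, v₂ = √(μ/r₂) = 2.7450 km/s.
Transfer-orbit speed at r₂: v_a = √[μ(2/r₂ − 1/a_t)] = 1.3136 km/s.
Second burn Δv₂ = |v₂ − v_a| = 1.4314 km/s.
Δv = Δv₁ + Δv₂ = 2.5252 + 1.4314 = 3.957 km/s.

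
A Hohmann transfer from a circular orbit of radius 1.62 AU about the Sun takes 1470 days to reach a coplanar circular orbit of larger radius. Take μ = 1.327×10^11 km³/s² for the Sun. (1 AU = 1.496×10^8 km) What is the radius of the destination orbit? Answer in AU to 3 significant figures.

r₂ = 6.41 AU

In km: r₁ = 1.62 × 1.496×10^8 = 2.42352×10^8 km.
Transfer time t = 1470 days = 1.27008×10^8 s, and t = π√(a_t³/μ).
So a_t = (μ t²/π²)^(1/3) = (1.327×10^11 × (1.27008×10^8)² / π²)^(1/3) = 6.0082×10^8 km.
Since a_t = (r₁ + r₂)/2, r₂ = 2a_t − r₁ = 2×6.0082×10^8 − 2.42352×10^8 = 9.59288×10^8 km.
In AU: r₂ = 9.59288×10^8 / 1.496×10^8 = 6.41 AU.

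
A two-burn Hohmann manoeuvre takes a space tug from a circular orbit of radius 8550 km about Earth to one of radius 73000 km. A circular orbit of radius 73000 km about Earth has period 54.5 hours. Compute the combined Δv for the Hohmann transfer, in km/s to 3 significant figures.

Δv = 3.58 km/s

From Kepler's third law T² = 4π²r³/μ at r = 73000 km, T = 54.5 hours = 54.5 × 3600 s = 1.962×10^5 s: μ = 4π²r³/T² = 3.98961×10^5 km³/s².
Transfer-ellipse semi-major axis a_t = (r₁ + r₂)/2 = (8550 + 73000)/2 = 40775 km.
At r₁ the circular-orbit speed is v₁ = √(μ/r₁) = 6.831 km/s.
On the transfer ellipse at r₁, v² = μ(2/r − 1/a) gives v_p = √[μ(2/r₁ − 1/a_t)] = 9.140 km/s.
First burn Δv₁ = |v_p − v₁| = 2.309 km/s.
At r₂, v₂ = √(μ/r₂) = 2.338 km/s.
Transfer-orbit speed at r₂: v_a = √[μ(2/r₂ − 1/a_t)] = 1.071 km/s.
Second burn Δv₂ = |v₂ − v_a| = 1.267 km/s.
Δv = Δv₁ + Δv₂ = 2.309 + 1.267 = 3.576 km/s.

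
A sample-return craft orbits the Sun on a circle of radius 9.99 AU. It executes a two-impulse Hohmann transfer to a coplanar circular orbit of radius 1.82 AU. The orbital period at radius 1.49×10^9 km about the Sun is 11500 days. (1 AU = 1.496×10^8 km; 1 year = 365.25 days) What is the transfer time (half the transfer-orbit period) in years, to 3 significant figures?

t = 7.19 years

From Kepler's third law T² = 4π²r³/μ at r = 1.49×10^9 km, T = 11500 days = 11500 × 86400 s = 9.936×10^8 s: μ = 4π²r³/T² = 1.32280×10^11 km³/s².
In km: r₁ = 9.99 × 1.496×10^8 = 1.494504×10^9 km; r₂ = 1.82 × 1.496×10^8 = 2.72272×10^8 km.
The Hohmann ellipse has a_t = (r₁ + r₂)/2 = 8.83388×10^8 km.
Transfer time t = π√(a_t³/μ) = π√((8.83388×10^8)³ / 1.32280×10^11) = 2.268×10^8 s.
Converting: 2.268×10^8 s ÷ 3.15576×10^7 s/year (365.25 × 86400) = 7.19 years.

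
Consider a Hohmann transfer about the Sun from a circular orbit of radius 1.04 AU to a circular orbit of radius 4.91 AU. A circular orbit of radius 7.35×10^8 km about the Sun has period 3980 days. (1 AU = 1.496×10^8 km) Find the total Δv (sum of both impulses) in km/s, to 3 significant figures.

Δv = 13.8 km/s

From Kepler's third law T² = 4π²r³/μ at r = 7.35×10^8 km, T = 3980 days = 3980 × 86400 s = 3.43872×10^8 s: μ = 4π²r³/T² = 1.32565×10^11 km³/s².
In km: r₁ = 1.04 × 1.496×10^8 = 1.55584×10^8 km; r₂ = 4.91 × 1.496×10^8 = 7.34536×10^8 km.
The Hohmann ellipse has a_t = (r₁ + r₂)/2 = 4.4506×10^8 km.
At r₁ the circular-orbit speed is v₁ = √(μ/r₁) = 29.19 km/s.
Transfer-orbit speed at r₁ (vis-viva equation): v_p = √[μ(2/r₁ − 1/a_t)] = 37.50 km/s.
First burn Δv₁ = |v_p − v₁| = 8.310 km/s.
Circular speed at r₂: v₂ = √(μ/r₂) = 13.434 km/s.
Transfer-orbit speed at r₂: v_a = √[μ(2/r₂ − 1/a_t)] = 7.9429 km/s.
Second burn Δv₂ = |v₂ − v_a| = 5.491 km/s.
Δv = Δv₁ + Δv₂ = 8.310 + 5.491 = 13.80 km/s.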